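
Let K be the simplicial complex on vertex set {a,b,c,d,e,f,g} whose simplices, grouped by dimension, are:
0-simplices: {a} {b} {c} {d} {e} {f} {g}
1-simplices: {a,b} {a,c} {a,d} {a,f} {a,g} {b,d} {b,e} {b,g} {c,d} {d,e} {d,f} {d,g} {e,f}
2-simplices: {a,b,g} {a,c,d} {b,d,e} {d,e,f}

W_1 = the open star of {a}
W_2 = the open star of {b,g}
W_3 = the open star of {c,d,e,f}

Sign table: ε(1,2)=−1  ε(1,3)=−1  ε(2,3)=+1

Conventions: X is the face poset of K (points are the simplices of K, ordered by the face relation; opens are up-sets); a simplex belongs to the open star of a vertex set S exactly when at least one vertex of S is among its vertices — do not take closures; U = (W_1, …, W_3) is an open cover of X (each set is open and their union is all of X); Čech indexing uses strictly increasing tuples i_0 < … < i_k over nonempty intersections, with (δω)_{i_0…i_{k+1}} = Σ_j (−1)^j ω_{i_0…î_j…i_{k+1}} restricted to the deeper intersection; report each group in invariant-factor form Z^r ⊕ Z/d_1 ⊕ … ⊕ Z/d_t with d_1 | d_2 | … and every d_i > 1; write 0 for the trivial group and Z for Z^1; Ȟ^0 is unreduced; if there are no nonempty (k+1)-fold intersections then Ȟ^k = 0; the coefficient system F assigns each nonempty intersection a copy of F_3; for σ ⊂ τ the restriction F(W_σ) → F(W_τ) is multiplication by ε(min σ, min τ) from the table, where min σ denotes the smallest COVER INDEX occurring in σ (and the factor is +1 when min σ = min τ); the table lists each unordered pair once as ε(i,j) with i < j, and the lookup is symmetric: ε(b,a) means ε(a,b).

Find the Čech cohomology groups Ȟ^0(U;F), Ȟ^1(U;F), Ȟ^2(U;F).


Ȟ^0 = Z/3,  Ȟ^1 = Z/3,  Ȟ^2 = 0

cover nerve:
  W1={{a},{a,b},{a,c},{a,d},{a,f},{a,g},{a,b,g},{a,c,d}} W2={{b},{g},{a,b},{a,g},{b,d},{b,e},{b,g},{d,g},{a,b,g},{b,d,e}} W3={{c},{d},{e},{f},{a,c},{a,d},{a,f},{b,d},{b,e},{c,d},{d,e},{d,f},{d,g},{e,f},{a,c,d},{b,d,e},{d,e,f}}
  W12={{a,b},{a,g},{a,b,g}} W13={{a,c},{a,d},{a,f},{a,c,d}} W23={{b,d},{b,e},{d,g},{b,d,e}}
C dims 3,3; δ0: rk_F3 2
Ȟ^0: (3−2)−0=1 ⇒ Z/3
Ȟ^1: (3−0)−2=1 ⇒ Z/3
Ȟ^2: (0−0)−0=0 ⇒ 0


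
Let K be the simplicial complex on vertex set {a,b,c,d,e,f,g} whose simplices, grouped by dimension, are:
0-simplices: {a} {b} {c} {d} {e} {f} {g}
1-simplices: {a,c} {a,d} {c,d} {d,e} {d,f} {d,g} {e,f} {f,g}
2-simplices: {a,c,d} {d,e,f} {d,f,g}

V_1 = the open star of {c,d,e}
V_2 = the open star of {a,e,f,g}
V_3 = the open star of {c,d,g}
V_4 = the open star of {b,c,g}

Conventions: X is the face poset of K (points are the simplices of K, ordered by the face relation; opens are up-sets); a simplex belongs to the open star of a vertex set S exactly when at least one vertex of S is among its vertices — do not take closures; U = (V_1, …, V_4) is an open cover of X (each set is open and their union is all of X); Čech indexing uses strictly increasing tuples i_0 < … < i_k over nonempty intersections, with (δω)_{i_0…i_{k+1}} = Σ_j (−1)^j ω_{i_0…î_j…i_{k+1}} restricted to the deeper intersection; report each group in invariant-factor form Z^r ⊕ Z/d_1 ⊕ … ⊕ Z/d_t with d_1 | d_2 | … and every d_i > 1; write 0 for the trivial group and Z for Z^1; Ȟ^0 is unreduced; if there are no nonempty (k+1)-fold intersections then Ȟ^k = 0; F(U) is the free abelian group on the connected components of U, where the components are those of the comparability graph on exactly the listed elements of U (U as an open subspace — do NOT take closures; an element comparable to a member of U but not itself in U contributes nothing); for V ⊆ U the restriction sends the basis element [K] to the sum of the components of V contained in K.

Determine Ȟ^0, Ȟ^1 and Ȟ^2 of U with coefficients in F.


Ȟ^0 ≅ Z^2,  Ȟ^1 ≅ 0,  Ȟ^2 ≅ 0

intersection data:
  V1={{c},{d},{e},{a,c},{a,d},{c,d},{d,e},{d,f},{d,g},{e,f},{a,c,d},{d,e,f},{d,f,g}} V2={{a},{e},{f},{g},{a,c},{a,d},{d,e},{d,f},{d,g},{e,f},{f,g},{a,c,d},{d,e,f},{d,f,g}} V3={{c},{d},{g},{a,c},{a,d},{c,d},{d,e},{d,f},{d,g},{f,g},{a,c,d},{d,e,f},{d,f,g}} V4={{b},{c},{g},{a,c},{c,d},{d,g},{f,g},{a,c,d},{d,f,g}}
  V12={{e},{a,c},{a,d},{d,e},{d,f},{d,g},{e,f},{a,c,d},{d,e,f},{d,f,g}} V13={{c},{d},{a,c},{a,d},{c,d},{d,e},{d,f},{d,g},{a,c,d},{d,e,f},{d,f,g}} V14={{c},{a,c},{c,d},{d,g},{a,c,d},{d,f,g}} V23={{g},{a,c},{a,d},{d,e},{d,f},{d,g},{f,g},{a,c,d},{d,e,f},{d,f,g}} V24={{g},{a,c},{d,g},{f,g},{a,c,d},{d,f,g}} V34={{c},{g},{a,c},{c,d},{d,g},{f,g},{a,c,d},{d,f,g}}
  V123={{a,c},{a,d},{d,e},{d,f},{d,g},{a,c,d},{d,e,f},{d,f,g}} V124={{a,c},{d,g},{a,c,d},{d,f,g}} V134={{c},{a,c},{c,d},{d,g},{a,c,d},{d,f,g}} V234={{g},{a,c},{d,g},{f,g},{a,c,d},{d,f,g}}
  V1234={{a,c},{d,g},{a,c,d},{d,f,g}}
components per intersection:
  V1: {{c},{d},{e},{a,c},{a,d},{c,d},{d,e},{d,f},{d,g},{e,f},{a,c,d},{d,e,f},{d,f,g}}
  V2: {{a},{a,c},{a,d},{a,c,d}} {{e},{f},{g},{d,e},{d,f},{d,g},{e,f},{f,g},{d,e,f},{d,f,g}}
  V3: {{c},{d},{g},{a,c},{a,d},{c,d},{d,e},{d,f},{d,g},{f,g},{a,c,d},{d,e,f},{d,f,g}}
  V4: {{b}} {{c},{a,c},{c,d},{a,c,d}} {{g},{d,g},{f,g},{d,f,g}}
  V12: {{e},{d,e},{d,f},{d,g},{e,f},{d,e,f},{d,f,g}} {{a,c},{a,d},{a,c,d}}
  V13: {{c},{d},{a,c},{a,d},{c,d},{d,e},{d,f},{d,g},{a,c,d},{d,e,f},{d,f,g}}
  V14: {{c},{a,c},{c,d},{a,c,d}} {{d,g},{d,f,g}}
  V23: {{g},{d,e},{d,f},{d,g},{f,g},{d,e,f},{d,f,g}} {{a,c},{a,d},{a,c,d}}
  V24: {{g},{d,g},{f,g},{d,f,g}} {{a,c},{a,c,d}}
  V34: {{c},{a,c},{c,d},{a,c,d}} {{g},{d,g},{f,g},{d,f,g}}
  V123: {{a,c},{a,d},{a,c,d}} {{d,e},{d,f},{d,g},{d,e,f},{d,f,g}}
  V124: {{a,c},{a,c,d}} {{d,g},{d,f,g}}
  V134: {{c},{a,c},{c,d},{a,c,d}} {{d,g},{d,f,g}}
  V234: {{g},{d,g},{f,g},{d,f,g}} {{a,c},{a,c,d}}
  V1234: {{a,c},{a,c,d}} {{d,g},{d,f,g}}
C dims 7,11,8,2; δ0: rk 5, SNF 1^5; δ1: rk 6, SNF 1^6; δ2: rk 2, SNF 1^2
Ȟ^0 = (7 − 5) − 0 = 2, so Ȟ^0 ≅ Z^2
Ȟ^1 = (11 − 6) − 5 = 0, so Ȟ^1 ≅ 0
Ȟ^2 = (8 − 2) − 6 = 0, so Ȟ^2 ≅ 0


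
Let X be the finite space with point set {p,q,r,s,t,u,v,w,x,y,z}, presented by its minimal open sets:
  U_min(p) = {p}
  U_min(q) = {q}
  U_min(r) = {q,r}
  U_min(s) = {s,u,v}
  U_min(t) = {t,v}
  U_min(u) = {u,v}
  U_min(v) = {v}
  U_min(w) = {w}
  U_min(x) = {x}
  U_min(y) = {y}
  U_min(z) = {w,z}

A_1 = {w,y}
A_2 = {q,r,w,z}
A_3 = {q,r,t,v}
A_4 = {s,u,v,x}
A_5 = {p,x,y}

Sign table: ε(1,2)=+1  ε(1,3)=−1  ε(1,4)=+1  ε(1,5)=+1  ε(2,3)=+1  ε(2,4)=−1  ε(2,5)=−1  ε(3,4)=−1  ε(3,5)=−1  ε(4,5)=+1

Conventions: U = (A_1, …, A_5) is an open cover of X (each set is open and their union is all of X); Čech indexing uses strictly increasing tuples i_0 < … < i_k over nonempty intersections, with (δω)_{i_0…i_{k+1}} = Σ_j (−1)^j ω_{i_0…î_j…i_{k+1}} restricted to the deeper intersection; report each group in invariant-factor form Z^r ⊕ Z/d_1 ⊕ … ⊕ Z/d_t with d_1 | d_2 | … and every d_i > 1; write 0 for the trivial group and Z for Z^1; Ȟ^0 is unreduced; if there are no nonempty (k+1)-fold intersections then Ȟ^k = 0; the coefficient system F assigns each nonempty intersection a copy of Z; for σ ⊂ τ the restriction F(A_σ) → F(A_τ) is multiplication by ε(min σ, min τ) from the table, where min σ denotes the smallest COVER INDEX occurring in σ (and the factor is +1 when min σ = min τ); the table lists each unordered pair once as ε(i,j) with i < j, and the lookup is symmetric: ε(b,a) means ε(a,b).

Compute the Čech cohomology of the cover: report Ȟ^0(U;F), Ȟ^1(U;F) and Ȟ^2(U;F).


Ȟ^0(U;F) ≅ 0, Ȟ^1(U;F) ≅ Z/2, Ȟ^2(U;F) ≅ 0

nerve of the cover:
  A12={w} A15={y} A23={q,r} A34={v} A45={x}
C dims 5,5; δ0: rk 5, SNF 1^4·2
Ȟ^0 = (5 − 5) − 0 = 0, so Ȟ^0 ≅ 0
Ȟ^1 = (5 − 0) − 5 = 0 plus torsion [2], so Ȟ^1 ≅ Z/2
Ȟ^2 = (0 − 0) − 0 = 0, so Ȟ^2 ≅ 0


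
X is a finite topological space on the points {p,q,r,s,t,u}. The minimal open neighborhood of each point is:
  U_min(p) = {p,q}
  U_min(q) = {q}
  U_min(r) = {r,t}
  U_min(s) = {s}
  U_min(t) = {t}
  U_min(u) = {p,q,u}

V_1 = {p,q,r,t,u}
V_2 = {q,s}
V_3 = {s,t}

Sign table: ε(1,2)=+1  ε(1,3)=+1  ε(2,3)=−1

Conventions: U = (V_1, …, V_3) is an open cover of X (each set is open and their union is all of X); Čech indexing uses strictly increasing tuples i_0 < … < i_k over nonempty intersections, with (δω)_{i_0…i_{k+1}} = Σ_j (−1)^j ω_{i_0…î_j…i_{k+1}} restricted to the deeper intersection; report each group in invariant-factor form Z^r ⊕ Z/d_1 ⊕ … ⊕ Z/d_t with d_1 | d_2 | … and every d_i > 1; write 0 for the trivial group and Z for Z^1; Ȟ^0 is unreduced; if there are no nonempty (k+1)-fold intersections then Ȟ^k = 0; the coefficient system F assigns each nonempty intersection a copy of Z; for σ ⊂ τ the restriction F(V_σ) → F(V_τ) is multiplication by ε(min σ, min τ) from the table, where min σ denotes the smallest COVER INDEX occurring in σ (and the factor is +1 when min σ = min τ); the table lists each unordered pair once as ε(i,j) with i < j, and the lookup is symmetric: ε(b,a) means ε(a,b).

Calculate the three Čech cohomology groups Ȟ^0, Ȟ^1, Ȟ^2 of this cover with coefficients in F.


Ȟ^0 = 0, Ȟ^1 = Z/2 and Ȟ^2 = 0

nerve simplices:
  V12={q} V13={t} V23={s}
C dims 3,3; δ0: rk 3, SNF 1^2·2
degree 0: 3−3−0 = 0 → Ȟ^0 ≅ 0
degree 1: 3−0−3 = 0 plus torsion [2] → Ȟ^1 ≅ Z/2
degree 2: 0−0−0 = 0 → Ȟ^2 ≅ 0


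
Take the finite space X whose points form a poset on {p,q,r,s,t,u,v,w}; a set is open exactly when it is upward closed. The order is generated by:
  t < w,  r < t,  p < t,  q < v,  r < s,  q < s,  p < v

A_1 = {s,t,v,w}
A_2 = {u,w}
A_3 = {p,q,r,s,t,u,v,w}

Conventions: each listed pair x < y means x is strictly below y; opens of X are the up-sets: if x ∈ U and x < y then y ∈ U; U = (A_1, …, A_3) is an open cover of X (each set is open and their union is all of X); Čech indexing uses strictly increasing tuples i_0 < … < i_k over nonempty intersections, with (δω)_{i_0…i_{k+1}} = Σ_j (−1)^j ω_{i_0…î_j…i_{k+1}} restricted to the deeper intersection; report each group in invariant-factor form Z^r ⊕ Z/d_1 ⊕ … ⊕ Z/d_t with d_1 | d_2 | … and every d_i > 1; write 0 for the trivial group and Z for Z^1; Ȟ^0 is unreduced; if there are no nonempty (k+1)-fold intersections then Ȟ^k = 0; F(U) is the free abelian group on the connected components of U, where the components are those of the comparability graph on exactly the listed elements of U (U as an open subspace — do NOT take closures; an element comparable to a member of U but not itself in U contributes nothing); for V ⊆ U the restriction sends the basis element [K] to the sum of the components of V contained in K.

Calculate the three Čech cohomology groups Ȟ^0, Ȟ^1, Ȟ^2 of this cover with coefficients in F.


cover nerve:
  A12={w} A13={s,t,v,w} A23={u,w}
  A123={w}
components per intersection:
  A1: {s} {t,w} {v}
  A2: {u} {w}
  A3: {p,q,r,s,t,v,w} {u}
  A12: {w}
  A13: {s} {t,w} {v}
  A23: {u} {w}
  A123: {w}
C dims 7,6,1; δ0: rk 5, SNF 1^5; δ1: rk 1, SNF 1^1
Ȟ^0: (7−5)−0=2 ⇒ Z^2
Ȟ^1: (6−1)−5=0 ⇒ 0
Ȟ^2: (1−0)−1=0 ⇒ 0

Ȟ^0 = Z^2, Ȟ^1 = 0, Ȟ^2 = 0


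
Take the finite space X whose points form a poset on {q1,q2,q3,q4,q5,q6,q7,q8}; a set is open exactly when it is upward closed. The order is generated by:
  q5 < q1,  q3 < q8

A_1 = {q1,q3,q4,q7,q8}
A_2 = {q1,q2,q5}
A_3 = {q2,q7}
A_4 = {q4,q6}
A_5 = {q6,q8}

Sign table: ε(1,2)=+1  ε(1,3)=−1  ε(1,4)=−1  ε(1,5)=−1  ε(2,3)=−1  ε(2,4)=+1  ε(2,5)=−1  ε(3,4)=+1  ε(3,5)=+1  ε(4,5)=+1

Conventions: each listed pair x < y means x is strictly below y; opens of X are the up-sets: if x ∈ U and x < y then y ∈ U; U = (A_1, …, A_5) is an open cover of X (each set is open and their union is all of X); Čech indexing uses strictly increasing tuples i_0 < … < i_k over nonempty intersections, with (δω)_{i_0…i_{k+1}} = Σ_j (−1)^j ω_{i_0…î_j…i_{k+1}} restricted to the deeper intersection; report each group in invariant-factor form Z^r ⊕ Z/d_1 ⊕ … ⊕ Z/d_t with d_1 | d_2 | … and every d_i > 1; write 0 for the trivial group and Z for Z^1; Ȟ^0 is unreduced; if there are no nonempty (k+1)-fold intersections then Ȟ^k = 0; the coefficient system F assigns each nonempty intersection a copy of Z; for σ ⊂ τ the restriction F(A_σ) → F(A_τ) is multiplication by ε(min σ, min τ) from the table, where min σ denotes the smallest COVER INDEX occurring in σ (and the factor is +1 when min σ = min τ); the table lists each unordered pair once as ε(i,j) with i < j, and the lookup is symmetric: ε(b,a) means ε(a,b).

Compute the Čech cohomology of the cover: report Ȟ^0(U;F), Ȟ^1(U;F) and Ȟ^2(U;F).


cover nerve:
  A12={q1} A13={q7} A14={q4} A15={q8} A23={q2} A45={q6}
C dims 5,6; δ0: rk 4, SNF 1^4
Ȟ^0: (5−4)−0=1 ⇒ Z
Ȟ^1: (6−0)−4=2 ⇒ Z^2
Ȟ^2: (0−0)−0=0 ⇒ 0

Ȟ^0 = Z, Ȟ^1 = Z^2 and Ȟ^2 = 0


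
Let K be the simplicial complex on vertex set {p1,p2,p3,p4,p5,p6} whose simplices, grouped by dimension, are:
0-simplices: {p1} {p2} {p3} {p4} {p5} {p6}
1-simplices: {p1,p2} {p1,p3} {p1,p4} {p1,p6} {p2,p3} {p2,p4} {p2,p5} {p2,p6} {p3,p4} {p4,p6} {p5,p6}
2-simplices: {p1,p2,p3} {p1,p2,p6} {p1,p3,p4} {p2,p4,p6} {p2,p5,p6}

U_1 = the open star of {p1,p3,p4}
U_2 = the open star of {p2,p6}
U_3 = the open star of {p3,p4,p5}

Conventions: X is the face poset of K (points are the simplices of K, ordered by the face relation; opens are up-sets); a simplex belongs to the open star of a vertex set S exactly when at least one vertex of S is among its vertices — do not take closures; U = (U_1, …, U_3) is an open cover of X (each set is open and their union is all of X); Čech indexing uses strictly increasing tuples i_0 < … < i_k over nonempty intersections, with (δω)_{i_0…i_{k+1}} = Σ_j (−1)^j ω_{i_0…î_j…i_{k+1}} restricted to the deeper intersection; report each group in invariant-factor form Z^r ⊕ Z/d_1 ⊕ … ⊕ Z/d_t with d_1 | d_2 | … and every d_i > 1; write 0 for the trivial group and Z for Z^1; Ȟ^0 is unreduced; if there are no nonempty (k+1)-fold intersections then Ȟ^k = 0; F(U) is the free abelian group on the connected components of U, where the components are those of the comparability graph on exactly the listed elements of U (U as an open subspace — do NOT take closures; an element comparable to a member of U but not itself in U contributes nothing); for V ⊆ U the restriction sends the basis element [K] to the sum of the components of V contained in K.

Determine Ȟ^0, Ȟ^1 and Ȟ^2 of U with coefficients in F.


Ȟ^0 ≅ Z,  Ȟ^1 ≅ Z,  Ȟ^2 ≅ 0

cover nerve:
  U1={{p1},{p3},{p4},{p1,p2},{p1,p3},{p1,p4},{p1,p6},{p2,p3},{p2,p4},{p3,p4},{p4,p6},{p1,p2,p3},{p1,p2,p6},{p1,p3,p4},{p2,p4,p6}} U2={{p2},{p6},{p1,p2},{p1,p6},{p2,p3},{p2,p4},{p2,p5},{p2,p6},{p4,p6},{p5,p6},{p1,p2,p3},{p1,p2,p6},{p2,p4,p6},{p2,p5,p6}} U3={{p3},{p4},{p5},{p1,p3},{p1,p4},{p2,p3},{p2,p4},{p2,p5},{p3,p4},{p4,p6},{p5,p6},{p1,p2,p3},{p1,p3,p4},{p2,p4,p6},{p2,p5,p6}}
  U12={{p1,p2},{p1,p6},{p2,p3},{p2,p4},{p4,p6},{p1,p2,p3},{p1,p2,p6},{p2,p4,p6}} U13={{p3},{p4},{p1,p3},{p1,p4},{p2,p3},{p2,p4},{p3,p4},{p4,p6},{p1,p2,p3},{p1,p3,p4},{p2,p4,p6}} U23={{p2,p3},{p2,p4},{p2,p5},{p4,p6},{p5,p6},{p1,p2,p3},{p2,p4,p6},{p2,p5,p6}}
  U123={{p2,p3},{p2,p4},{p4,p6},{p1,p2,p3},{p2,p4,p6}}
components per intersection:
  U1: {{p1},{p3},{p4},{p1,p2},{p1,p3},{p1,p4},{p1,p6},{p2,p3},{p2,p4},{p3,p4},{p4,p6},{p1,p2,p3},{p1,p2,p6},{p1,p3,p4},{p2,p4,p6}}
  U2: {{p2},{p6},{p1,p2},{p1,p6},{p2,p3},{p2,p4},{p2,p5},{p2,p6},{p4,p6},{p5,p6},{p1,p2,p3},{p1,p2,p6},{p2,p4,p6},{p2,p5,p6}}
  U3: {{p3},{p4},{p1,p3},{p1,p4},{p2,p3},{p2,p4},{p3,p4},{p4,p6},{p1,p2,p3},{p1,p3,p4},{p2,p4,p6}} {{p5},{p2,p5},{p5,p6},{p2,p5,p6}}
  U12: {{p1,p2},{p1,p6},{p2,p3},{p1,p2,p3},{p1,p2,p6}} {{p2,p4},{p4,p6},{p2,p4,p6}}
  U13: {{p3},{p4},{p1,p3},{p1,p4},{p2,p3},{p2,p4},{p3,p4},{p4,p6},{p1,p2,p3},{p1,p3,p4},{p2,p4,p6}}
  U23: {{p2,p3},{p1,p2,p3}} {{p2,p4},{p4,p6},{p2,p4,p6}} {{p2,p5},{p5,p6},{p2,p5,p6}}
  U123: {{p2,p3},{p1,p2,p3}} {{p2,p4},{p4,p6},{p2,p4,p6}}
C dims 4,6,2; δ0: rk 3, SNF 1^3; δ1: rk 2, SNF 1^2
Ȟ^0: (4−3)−0=1 ⇒ Z
Ȟ^1: (6−2)−3=1 ⇒ Z
Ȟ^2: (2−0)−2=0 ⇒ 0


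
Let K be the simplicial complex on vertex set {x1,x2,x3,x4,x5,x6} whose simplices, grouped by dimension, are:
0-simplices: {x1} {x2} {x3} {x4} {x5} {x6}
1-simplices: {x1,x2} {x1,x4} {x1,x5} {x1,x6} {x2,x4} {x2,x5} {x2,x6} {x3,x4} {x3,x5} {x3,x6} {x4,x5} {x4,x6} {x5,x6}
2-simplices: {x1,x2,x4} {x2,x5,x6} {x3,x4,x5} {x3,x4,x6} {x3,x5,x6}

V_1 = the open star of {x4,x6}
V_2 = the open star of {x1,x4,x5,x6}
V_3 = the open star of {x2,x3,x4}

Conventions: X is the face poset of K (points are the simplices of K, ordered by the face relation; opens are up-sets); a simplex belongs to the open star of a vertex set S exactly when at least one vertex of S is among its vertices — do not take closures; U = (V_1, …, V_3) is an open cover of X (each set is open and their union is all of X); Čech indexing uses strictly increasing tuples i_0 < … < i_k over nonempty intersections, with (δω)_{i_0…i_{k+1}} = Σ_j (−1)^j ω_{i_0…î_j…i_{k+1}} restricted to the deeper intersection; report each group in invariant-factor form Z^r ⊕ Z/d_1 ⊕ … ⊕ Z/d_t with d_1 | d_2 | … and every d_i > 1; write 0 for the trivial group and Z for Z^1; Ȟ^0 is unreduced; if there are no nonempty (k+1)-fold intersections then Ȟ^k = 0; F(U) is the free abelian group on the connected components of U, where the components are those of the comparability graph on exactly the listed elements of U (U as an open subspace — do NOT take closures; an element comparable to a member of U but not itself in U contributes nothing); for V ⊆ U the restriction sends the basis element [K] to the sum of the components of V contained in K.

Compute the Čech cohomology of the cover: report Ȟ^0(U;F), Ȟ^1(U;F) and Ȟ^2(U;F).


nonempty intersections:
  V1={{x4},{x6},{x1,x4},{x1,x6},{x2,x4},{x2,x6},{x3,x4},{x3,x6},{x4,x5},{x4,x6},{x5,x6},{x1,x2,x4},{x2,x5,x6},{x3,x4,x5},{x3,x4,x6},{x3,x5,x6}} V2={{x1},{x4},{x5},{x6},{x1,x2},{x1,x4},{x1,x5},{x1,x6},{x2,x4},{x2,x5},{x2,x6},{x3,x4},{x3,x5},{x3,x6},{x4,x5},{x4,x6},{x5,x6},{x1,x2,x4},{x2,x5,x6},{x3,x4,x5},{x3,x4,x6},{x3,x5,x6}} V3={{x2},{x3},{x4},{x1,x2},{x1,x4},{x2,x4},{x2,x5},{x2,x6},{x3,x4},{x3,x5},{x3,x6},{x4,x5},{x4,x6},{x1,x2,x4},{x2,x5,x6},{x3,x4,x5},{x3,x4,x6},{x3,x5,x6}}
  V12={{x4},{x6},{x1,x4},{x1,x6},{x2,x4},{x2,x6},{x3,x4},{x3,x6},{x4,x5},{x4,x6},{x5,x6},{x1,x2,x4},{x2,x5,x6},{x3,x4,x5},{x3,x4,x6},{x3,x5,x6}} V13={{x4},{x1,x4},{x2,x4},{x2,x6},{x3,x4},{x3,x6},{x4,x5},{x4,x6},{x1,x2,x4},{x2,x5,x6},{x3,x4,x5},{x3,x4,x6},{x3,x5,x6}} V23={{x4},{x1,x2},{x1,x4},{x2,x4},{x2,x5},{x2,x6},{x3,x4},{x3,x5},{x3,x6},{x4,x5},{x4,x6},{x1,x2,x4},{x2,x5,x6},{x3,x4,x5},{x3,x4,x6},{x3,x5,x6}}
  V123={{x4},{x1,x4},{x2,x4},{x2,x6},{x3,x4},{x3,x6},{x4,x5},{x4,x6},{x1,x2,x4},{x2,x5,x6},{x3,x4,x5},{x3,x4,x6},{x3,x5,x6}}
components per intersection:
  V1: {{x4},{x6},{x1,x4},{x1,x6},{x2,x4},{x2,x6},{x3,x4},{x3,x6},{x4,x5},{x4,x6},{x5,x6},{x1,x2,x4},{x2,x5,x6},{x3,x4,x5},{x3,x4,x6},{x3,x5,x6}}
  V2: {{x1},{x4},{x5},{x6},{x1,x2},{x1,x4},{x1,x5},{x1,x6},{x2,x4},{x2,x5},{x2,x6},{x3,x4},{x3,x5},{x3,x6},{x4,x5},{x4,x6},{x5,x6},{x1,x2,x4},{x2,x5,x6},{x3,x4,x5},{x3,x4,x6},{x3,x5,x6}}
  V3: {{x2},{x3},{x4},{x1,x2},{x1,x4},{x2,x4},{x2,x5},{x2,x6},{x3,x4},{x3,x5},{x3,x6},{x4,x5},{x4,x6},{x1,x2,x4},{x2,x5,x6},{x3,x4,x5},{x3,x4,x6},{x3,x5,x6}}
  V12: {{x4},{x6},{x1,x4},{x1,x6},{x2,x4},{x2,x6},{x3,x4},{x3,x6},{x4,x5},{x4,x6},{x5,x6},{x1,x2,x4},{x2,x5,x6},{x3,x4,x5},{x3,x4,x6},{x3,x5,x6}}
  V13: {{x4},{x1,x4},{x2,x4},{x3,x4},{x3,x6},{x4,x5},{x4,x6},{x1,x2,x4},{x3,x4,x5},{x3,x4,x6},{x3,x5,x6}} {{x2,x6},{x2,x5,x6}}
  V23: {{x4},{x1,x2},{x1,x4},{x2,x4},{x3,x4},{x3,x5},{x3,x6},{x4,x5},{x4,x6},{x1,x2,x4},{x3,x4,x5},{x3,x4,x6},{x3,x5,x6}} {{x2,x5},{x2,x6},{x2,x5,x6}}
  V123: {{x4},{x1,x4},{x2,x4},{x3,x4},{x3,x6},{x4,x5},{x4,x6},{x1,x2,x4},{x3,x4,x5},{x3,x4,x6},{x3,x5,x6}} {{x2,x6},{x2,x5,x6}}
C dims 3,5,2; δ0: rk 2, SNF 1^2; δ1: rk 2, SNF 1^2
Ȟ^0: (3−2)−0=1 ⇒ Z
Ȟ^1: (5−2)−2=1 ⇒ Z
Ȟ^2: (2−0)−2=0 ⇒ 0

Ȟ^0(U;F) ≅ Z,  Ȟ^1(U;F) ≅ Z,  Ȟ^2(U;F) ≅ 0


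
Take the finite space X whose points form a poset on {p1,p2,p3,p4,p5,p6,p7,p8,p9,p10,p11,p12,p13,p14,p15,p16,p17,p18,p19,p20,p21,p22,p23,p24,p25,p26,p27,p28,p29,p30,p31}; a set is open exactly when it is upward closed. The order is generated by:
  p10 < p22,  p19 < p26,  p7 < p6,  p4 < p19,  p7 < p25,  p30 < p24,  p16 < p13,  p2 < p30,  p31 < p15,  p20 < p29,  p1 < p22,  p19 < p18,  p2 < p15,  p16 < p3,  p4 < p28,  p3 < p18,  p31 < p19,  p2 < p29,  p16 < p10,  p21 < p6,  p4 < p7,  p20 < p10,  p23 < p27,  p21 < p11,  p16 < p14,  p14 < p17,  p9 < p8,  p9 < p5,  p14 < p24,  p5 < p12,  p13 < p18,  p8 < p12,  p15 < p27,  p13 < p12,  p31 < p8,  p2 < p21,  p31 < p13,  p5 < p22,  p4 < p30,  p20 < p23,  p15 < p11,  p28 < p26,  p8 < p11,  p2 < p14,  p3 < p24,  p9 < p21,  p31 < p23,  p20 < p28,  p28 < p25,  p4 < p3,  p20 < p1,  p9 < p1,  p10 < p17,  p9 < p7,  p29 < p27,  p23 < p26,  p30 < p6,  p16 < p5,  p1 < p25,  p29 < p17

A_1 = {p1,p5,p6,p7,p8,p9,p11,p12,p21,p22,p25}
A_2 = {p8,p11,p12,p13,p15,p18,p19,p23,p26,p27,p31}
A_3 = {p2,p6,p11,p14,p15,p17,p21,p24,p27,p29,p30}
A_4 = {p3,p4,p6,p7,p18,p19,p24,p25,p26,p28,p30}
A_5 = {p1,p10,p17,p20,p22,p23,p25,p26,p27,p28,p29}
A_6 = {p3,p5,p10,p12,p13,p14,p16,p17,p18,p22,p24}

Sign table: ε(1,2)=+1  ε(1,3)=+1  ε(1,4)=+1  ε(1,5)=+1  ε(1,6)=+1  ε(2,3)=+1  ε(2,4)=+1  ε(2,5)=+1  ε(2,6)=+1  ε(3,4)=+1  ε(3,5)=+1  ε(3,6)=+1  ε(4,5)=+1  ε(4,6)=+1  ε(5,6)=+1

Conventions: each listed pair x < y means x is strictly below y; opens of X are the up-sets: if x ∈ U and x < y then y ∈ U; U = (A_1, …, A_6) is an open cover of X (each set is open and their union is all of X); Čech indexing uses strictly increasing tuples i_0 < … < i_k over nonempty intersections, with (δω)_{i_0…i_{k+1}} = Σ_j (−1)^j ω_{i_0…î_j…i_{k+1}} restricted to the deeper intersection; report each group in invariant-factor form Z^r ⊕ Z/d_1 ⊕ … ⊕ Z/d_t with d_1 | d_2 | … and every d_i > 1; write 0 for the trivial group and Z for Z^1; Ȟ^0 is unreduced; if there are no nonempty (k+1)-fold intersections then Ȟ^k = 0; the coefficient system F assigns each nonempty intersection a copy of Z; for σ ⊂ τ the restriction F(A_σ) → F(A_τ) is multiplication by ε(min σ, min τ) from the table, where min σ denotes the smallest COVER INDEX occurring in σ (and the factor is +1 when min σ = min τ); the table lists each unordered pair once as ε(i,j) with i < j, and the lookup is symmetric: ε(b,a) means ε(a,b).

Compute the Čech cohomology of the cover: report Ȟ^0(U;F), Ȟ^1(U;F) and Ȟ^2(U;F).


Ȟ^0(U;F) ≅ Z, Ȟ^1(U;F) ≅ 0 and Ȟ^2(U;F) ≅ Z/2

nonempty intersections:
  A12={p8,p11,p12} A13={p6,p11,p21} A14={p6,p7,p25} A15={p1,p22,p25} A16={p5,p12,p22} A23={p11,p15,p27} A24={p18,p19,p26} A25={p23,p26,p27} A26={p12,p13,p18} A34={p6,p24,p30} A35={p17,p27,p29} A36={p14,p17,p24} A45={p25,p26,p28} A46={p3,p18,p24} A56={p10,p17,p22}
  A123={p11} A126={p12} A134={p6} A145={p25} A156={p22} A235={p27} A245={p26} A246={p18} A346={p24} A356={p17}
C dims 6,15,10; δ0: rk 5, SNF 1^5; δ1: rk 10, SNF 1^9·2
Ȟ^0: (6−5)−0=1 ⇒ Z
Ȟ^1: (15−10)−5=0 ⇒ 0
Ȟ^2: (10−0)−10=0 plus torsion [2] ⇒ Z/2


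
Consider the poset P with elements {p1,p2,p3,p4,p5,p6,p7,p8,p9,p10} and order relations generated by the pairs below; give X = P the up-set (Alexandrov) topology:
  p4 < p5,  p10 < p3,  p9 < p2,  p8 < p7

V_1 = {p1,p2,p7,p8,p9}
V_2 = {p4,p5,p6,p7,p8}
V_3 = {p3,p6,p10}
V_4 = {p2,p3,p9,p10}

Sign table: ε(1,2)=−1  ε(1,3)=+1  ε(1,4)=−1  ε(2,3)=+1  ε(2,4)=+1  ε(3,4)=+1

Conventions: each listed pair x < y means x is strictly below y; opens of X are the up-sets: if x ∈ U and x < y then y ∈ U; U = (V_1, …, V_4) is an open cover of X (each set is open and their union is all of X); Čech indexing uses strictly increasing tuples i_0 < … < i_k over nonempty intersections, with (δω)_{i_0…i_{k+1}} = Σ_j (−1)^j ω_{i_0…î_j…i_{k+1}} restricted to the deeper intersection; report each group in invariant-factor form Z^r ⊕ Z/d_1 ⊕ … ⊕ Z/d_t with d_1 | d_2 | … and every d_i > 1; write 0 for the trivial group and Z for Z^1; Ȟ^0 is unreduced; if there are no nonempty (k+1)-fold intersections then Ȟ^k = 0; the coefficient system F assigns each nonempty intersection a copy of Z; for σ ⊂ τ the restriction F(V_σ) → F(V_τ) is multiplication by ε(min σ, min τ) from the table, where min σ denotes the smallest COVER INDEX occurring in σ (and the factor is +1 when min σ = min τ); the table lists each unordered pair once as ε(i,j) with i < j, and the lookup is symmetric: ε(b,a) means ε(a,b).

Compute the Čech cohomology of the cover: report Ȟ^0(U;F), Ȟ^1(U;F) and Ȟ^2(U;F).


Ȟ^0(U;F) ≅ Z; Ȟ^1(U;F) ≅ Z; Ȟ^2(U;F) ≅ 0

nerve simplices:
  V12={p7,p8} V14={p2,p9} V23={p6} V34={p3,p10}
C dims 4,4; δ0: rk 3, SNF 1^3
degree 0: 4−3−0 = 1 → Ȟ^0 ≅ Z
degree 1: 4−0−3 = 1 → Ȟ^1 ≅ Z
degree 2: 0−0−0 = 0 → Ȟ^2 ≅ 0


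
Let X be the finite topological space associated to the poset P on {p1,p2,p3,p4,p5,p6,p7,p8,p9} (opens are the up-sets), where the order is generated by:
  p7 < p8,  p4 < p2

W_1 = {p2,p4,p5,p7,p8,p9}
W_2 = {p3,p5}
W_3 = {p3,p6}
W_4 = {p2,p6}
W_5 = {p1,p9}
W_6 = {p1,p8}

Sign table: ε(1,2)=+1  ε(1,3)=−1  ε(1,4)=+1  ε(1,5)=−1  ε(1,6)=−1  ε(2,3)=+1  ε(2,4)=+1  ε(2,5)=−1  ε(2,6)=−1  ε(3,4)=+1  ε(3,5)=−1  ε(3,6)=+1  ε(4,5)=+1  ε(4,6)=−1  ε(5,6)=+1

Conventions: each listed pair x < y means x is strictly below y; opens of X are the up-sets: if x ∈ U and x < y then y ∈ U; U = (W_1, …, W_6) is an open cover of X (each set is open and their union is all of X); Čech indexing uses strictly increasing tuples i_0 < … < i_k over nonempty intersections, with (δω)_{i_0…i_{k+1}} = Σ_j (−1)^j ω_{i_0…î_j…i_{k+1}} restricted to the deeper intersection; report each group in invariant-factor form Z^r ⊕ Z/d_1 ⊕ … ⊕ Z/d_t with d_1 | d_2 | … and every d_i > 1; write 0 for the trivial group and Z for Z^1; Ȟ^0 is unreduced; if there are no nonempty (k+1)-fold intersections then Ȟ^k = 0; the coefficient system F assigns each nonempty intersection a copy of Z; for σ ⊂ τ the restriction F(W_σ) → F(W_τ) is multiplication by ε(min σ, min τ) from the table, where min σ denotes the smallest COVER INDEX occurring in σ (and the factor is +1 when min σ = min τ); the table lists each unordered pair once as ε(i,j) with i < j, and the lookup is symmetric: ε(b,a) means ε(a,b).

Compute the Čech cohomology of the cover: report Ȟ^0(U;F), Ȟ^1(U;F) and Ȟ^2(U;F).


Ȟ^0(U;F) ≅ Z; Ȟ^1(U;F) ≅ Z^2; Ȟ^2(U;F) ≅ 0

cover nerve:
  W12={p5} W14={p2} W15={p9} W16={p8} W23={p3} W34={p6} W56={p1}
C dims 6,7; δ0: rk 5, SNF 1^5
Ȟ^0: (6−5)−0=1 ⇒ Z
Ȟ^1: (7−0)−5=2 ⇒ Z^2
Ȟ^2: (0−0)−0=0 ⇒ 0


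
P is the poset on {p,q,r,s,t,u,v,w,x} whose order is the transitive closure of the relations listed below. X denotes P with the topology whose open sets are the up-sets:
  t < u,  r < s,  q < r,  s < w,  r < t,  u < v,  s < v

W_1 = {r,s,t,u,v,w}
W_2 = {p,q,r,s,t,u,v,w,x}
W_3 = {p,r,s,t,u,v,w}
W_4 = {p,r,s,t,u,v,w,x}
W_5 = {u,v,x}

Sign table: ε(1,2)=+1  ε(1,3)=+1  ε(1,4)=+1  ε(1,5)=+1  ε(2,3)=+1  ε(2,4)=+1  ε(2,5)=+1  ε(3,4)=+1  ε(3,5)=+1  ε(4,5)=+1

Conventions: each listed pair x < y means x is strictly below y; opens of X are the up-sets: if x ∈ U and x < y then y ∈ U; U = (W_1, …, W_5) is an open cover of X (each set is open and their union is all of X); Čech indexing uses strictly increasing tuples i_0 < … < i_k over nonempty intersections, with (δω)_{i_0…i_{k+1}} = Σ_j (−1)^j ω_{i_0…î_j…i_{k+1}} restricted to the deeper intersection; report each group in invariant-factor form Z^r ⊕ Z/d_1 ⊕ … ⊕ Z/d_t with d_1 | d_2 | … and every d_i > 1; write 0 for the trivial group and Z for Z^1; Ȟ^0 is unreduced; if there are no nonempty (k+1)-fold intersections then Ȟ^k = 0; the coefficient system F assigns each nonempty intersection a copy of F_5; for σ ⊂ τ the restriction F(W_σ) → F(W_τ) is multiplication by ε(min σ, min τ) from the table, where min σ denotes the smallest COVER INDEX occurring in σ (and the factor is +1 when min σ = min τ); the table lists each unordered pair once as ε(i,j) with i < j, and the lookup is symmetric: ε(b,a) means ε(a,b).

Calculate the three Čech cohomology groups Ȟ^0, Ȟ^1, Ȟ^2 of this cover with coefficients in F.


Ȟ^0 ≅ Z/5, Ȟ^1 ≅ 0, Ȟ^2 ≅ 0

intersection data:
  W12={r,s,t,u,v,w} W13={r,s,t,u,v,w} W14={r,s,t,u,v,w} W15={u,v} W23={p,r,s,t,u,v,w} W24={p,r,s,t,u,v,w,x} W25={u,v,x} W34={p,r,s,t,u,v,w} W35={u,v} W45={u,v,x}
  W123={r,s,t,u,v,w} W124={r,s,t,u,v,w} W125={u,v} W134={r,s,t,u,v,w} W135={u,v} W145={u,v} W234={p,r,s,t,u,v,w} W235={u,v} W245={u,v,x} W345={u,v}
  W1234={r,s,t,u,v,w} W1235={u,v} W1245={u,v} W1345={u,v} W2345={u,v}
  W12345={u,v}
C dims 5,10,10,5; δ0: rk_F5 4; δ1: rk_F5 6; δ2: rk_F5 4
Ȟ^0 = (5 − 4) − 0 = 1, so Ȟ^0 ≅ Z/5
Ȟ^1 = (10 − 6) − 4 = 0, so Ȟ^1 ≅ 0
Ȟ^2 = (10 − 4) − 6 = 0, so Ȟ^2 ≅ 0


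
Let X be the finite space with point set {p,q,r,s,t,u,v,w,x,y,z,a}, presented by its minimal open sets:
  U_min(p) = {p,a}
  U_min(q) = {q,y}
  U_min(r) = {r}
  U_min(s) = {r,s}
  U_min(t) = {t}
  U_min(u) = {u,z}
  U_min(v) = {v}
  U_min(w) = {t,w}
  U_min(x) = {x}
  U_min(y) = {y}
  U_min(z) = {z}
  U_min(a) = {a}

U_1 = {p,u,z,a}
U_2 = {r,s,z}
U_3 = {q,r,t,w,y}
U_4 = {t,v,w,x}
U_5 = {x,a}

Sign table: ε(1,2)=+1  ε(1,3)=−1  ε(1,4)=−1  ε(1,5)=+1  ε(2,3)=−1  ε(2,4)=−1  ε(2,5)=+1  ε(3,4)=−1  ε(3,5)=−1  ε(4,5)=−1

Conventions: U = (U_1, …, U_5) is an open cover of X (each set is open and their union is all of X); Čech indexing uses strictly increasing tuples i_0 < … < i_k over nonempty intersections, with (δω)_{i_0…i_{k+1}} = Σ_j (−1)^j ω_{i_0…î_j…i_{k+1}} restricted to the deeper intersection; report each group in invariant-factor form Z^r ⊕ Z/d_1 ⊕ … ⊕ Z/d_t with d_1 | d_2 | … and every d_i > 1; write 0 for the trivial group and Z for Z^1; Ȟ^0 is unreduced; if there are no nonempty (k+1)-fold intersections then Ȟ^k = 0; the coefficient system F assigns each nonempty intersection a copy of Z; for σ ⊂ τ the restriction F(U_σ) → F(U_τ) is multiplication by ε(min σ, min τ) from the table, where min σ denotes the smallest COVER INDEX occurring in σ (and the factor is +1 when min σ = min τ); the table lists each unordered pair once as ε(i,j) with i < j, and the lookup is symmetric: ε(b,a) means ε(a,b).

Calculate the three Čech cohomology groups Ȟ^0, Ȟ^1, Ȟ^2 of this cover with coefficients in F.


Ȟ^0 = 0; Ȟ^1 = Z/2; Ȟ^2 = 0

intersection data:
  U12={z} U15={a} U23={r} U34={t,w} U45={x}
C dims 5,5; δ0: rk 5, SNF 1^4·2
Ȟ^0 = (5 − 5) − 0 = 0, so Ȟ^0 ≅ 0
Ȟ^1 = (5 − 0) − 5 = 0 plus torsion [2], so Ȟ^1 ≅ Z/2
Ȟ^2 = (0 − 0) − 0 = 0, so Ȟ^2 ≅ 0


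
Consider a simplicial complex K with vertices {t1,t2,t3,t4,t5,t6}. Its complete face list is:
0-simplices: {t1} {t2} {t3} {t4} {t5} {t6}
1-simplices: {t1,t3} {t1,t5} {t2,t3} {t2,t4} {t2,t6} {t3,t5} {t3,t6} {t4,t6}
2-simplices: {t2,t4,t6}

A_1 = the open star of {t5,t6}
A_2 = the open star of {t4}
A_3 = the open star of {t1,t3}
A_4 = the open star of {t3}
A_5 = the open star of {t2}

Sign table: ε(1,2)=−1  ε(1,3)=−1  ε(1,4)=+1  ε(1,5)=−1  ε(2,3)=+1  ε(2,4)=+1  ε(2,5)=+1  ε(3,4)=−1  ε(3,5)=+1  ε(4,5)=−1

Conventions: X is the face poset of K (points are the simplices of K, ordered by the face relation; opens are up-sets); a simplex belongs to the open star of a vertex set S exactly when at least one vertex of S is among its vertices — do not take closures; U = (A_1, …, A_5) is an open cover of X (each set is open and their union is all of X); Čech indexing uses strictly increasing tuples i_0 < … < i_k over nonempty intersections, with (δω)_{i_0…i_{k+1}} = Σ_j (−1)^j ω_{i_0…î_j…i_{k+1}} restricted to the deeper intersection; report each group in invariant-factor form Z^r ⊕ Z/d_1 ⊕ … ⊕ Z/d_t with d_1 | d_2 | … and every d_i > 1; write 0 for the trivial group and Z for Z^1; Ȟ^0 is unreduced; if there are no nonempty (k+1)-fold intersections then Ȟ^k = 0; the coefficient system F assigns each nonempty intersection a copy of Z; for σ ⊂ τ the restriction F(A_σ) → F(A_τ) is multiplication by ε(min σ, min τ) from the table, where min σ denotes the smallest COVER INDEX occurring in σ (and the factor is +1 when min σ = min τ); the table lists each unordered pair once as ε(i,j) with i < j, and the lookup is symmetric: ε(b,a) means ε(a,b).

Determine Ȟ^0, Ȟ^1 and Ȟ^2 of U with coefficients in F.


nerve of the cover:
  A1={{t5},{t6},{t1,t5},{t2,t6},{t3,t5},{t3,t6},{t4,t6},{t2,t4,t6}} A2={{t4},{t2,t4},{t4,t6},{t2,t4,t6}} A3={{t1},{t3},{t1,t3},{t1,t5},{t2,t3},{t3,t5},{t3,t6}} A4={{t3},{t1,t3},{t2,t3},{t3,t5},{t3,t6}} A5={{t2},{t2,t3},{t2,t4},{t2,t6},{t2,t4,t6}}
  A12={{t4,t6},{t2,t4,t6}} A13={{t1,t5},{t3,t5},{t3,t6}} A14={{t3,t5},{t3,t6}} A15={{t2,t6},{t2,t4,t6}} A25={{t2,t4},{t2,t4,t6}} A34={{t3},{t1,t3},{t2,t3},{t3,t5},{t3,t6}} A35={{t2,t3}} A45={{t2,t3}}
  A125={{t2,t4,t6}} A134={{t3,t5},{t3,t6}} A345={{t2,t3}}
C dims 5,8,3; δ0: rk 4, SNF 1^4; δ1: rk 3, SNF 1^3
Ȟ^0 = (5 − 4) − 0 = 1, so Ȟ^0 ≅ Z
Ȟ^1 = (8 − 3) − 4 = 1, so Ȟ^1 ≅ Z
Ȟ^2 = (3 − 0) − 3 = 0, so Ȟ^2 ≅ 0

Ȟ^0 ≅ Z; Ȟ^1 ≅ Z; Ȟ^2 ≅ 0


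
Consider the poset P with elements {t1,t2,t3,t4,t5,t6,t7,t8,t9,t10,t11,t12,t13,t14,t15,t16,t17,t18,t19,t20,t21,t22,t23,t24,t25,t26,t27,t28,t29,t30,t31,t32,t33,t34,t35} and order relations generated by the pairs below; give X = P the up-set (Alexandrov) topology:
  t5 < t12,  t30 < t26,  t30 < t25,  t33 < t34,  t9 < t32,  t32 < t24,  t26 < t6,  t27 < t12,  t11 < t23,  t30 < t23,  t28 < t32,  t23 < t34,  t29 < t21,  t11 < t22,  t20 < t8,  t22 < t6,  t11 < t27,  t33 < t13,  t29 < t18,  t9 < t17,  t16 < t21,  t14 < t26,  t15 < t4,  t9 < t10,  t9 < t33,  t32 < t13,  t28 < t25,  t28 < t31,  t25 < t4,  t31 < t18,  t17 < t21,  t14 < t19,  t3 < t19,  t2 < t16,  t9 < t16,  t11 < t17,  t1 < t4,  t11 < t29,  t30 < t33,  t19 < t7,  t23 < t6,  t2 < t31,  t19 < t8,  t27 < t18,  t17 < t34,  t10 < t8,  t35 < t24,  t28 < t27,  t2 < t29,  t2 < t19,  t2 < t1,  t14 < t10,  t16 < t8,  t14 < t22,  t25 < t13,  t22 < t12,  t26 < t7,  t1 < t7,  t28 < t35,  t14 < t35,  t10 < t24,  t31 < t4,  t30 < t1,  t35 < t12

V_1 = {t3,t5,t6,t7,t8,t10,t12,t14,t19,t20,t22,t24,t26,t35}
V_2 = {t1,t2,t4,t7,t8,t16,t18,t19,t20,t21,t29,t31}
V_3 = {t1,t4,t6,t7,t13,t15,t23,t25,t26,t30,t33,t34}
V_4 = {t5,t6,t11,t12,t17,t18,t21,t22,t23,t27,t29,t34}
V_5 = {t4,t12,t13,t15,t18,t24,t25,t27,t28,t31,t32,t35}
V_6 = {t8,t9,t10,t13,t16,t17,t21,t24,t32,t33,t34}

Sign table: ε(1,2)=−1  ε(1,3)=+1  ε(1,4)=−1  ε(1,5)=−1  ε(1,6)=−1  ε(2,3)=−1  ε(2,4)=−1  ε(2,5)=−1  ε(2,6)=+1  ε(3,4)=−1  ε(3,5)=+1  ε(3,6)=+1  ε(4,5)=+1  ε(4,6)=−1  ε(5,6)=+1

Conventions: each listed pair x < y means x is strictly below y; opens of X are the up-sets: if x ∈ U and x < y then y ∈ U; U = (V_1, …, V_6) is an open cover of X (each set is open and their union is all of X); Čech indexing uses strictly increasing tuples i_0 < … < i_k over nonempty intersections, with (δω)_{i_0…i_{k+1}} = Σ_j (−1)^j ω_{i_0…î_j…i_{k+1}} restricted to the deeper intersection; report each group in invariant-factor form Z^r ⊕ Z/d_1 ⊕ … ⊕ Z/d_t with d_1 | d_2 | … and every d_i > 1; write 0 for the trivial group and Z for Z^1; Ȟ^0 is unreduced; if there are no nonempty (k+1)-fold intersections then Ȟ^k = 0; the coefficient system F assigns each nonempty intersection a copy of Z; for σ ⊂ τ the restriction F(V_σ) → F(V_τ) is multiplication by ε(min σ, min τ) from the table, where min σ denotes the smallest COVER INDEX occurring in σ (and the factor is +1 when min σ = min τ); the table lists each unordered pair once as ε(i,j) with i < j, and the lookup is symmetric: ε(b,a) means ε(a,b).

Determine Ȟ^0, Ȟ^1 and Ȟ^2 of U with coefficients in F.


Ȟ^0 ≅ 0,  Ȟ^1 ≅ Z/2,  Ȟ^2 ≅ Z

cover nerve:
  V12={t7,t8,t19,t20} V13={t6,t7,t26} V14={t5,t6,t12,t22} V15={t12,t24,t35} V16={t8,t10,t24} V23={t1,t4,t7} V24={t18,t21,t29} V25={t4,t18,t31} V26={t8,t16,t21} V34={t6,t23,t34} V35={t4,t13,t15,t25} V36={t13,t33,t34} V45={t12,t18,t27} V46={t17,t21,t34} V56={t13,t24,t32}
  V123={t7} V126={t8} V134={t6} V145={t12} V156={t24} V235={t4} V245={t18} V246={t21} V346={t34} V356={t13}
C dims 6,15,10; δ0: rk 6, SNF 1^5·2; δ1: rk 9, SNF 1^9
Ȟ^0: (6−6)−0=0 ⇒ 0
Ȟ^1: (15−9)−6=0 plus torsion [2] ⇒ Z/2
Ȟ^2: (10−0)−9=1 ⇒ Z


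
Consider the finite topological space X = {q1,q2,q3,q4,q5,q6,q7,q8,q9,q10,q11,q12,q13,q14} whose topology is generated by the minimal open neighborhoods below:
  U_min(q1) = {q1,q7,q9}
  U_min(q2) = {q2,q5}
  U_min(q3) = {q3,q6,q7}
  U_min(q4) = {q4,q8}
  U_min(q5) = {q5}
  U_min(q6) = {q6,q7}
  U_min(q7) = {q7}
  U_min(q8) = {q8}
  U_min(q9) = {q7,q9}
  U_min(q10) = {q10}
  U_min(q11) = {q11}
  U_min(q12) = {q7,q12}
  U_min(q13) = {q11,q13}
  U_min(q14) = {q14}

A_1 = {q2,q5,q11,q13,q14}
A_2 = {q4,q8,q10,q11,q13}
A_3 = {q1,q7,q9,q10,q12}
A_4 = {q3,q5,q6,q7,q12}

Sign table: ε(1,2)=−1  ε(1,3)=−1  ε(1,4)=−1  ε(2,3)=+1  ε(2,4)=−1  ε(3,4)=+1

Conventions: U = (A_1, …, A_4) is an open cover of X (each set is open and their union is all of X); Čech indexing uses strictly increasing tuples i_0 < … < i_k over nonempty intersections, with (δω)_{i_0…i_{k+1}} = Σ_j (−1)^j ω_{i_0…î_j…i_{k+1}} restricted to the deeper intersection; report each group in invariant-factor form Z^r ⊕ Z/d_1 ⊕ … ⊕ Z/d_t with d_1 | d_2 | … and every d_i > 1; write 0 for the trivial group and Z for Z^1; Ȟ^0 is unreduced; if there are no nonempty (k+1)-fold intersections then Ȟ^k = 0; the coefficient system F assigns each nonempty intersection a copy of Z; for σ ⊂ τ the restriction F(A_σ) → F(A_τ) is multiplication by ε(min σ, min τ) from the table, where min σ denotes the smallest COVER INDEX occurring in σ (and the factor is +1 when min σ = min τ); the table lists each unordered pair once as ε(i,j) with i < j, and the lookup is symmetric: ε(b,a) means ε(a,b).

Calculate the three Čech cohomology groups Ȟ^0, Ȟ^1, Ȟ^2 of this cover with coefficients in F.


Ȟ^0(U;F) ≅ Z,  Ȟ^1(U;F) ≅ Z,  Ȟ^2(U;F) ≅ 0

nerve simplices:
  A12={q11,q13} A14={q5} A23={q10} A34={q7,q12}
C dims 4,4; δ0: rk 3, SNF 1^3
degree 0: 4−3−0 = 1 → Ȟ^0 ≅ Z
degree 1: 4−0−3 = 1 → Ȟ^1 ≅ Z
degree 2: 0−0−0 = 0 → Ȟ^2 ≅ 0


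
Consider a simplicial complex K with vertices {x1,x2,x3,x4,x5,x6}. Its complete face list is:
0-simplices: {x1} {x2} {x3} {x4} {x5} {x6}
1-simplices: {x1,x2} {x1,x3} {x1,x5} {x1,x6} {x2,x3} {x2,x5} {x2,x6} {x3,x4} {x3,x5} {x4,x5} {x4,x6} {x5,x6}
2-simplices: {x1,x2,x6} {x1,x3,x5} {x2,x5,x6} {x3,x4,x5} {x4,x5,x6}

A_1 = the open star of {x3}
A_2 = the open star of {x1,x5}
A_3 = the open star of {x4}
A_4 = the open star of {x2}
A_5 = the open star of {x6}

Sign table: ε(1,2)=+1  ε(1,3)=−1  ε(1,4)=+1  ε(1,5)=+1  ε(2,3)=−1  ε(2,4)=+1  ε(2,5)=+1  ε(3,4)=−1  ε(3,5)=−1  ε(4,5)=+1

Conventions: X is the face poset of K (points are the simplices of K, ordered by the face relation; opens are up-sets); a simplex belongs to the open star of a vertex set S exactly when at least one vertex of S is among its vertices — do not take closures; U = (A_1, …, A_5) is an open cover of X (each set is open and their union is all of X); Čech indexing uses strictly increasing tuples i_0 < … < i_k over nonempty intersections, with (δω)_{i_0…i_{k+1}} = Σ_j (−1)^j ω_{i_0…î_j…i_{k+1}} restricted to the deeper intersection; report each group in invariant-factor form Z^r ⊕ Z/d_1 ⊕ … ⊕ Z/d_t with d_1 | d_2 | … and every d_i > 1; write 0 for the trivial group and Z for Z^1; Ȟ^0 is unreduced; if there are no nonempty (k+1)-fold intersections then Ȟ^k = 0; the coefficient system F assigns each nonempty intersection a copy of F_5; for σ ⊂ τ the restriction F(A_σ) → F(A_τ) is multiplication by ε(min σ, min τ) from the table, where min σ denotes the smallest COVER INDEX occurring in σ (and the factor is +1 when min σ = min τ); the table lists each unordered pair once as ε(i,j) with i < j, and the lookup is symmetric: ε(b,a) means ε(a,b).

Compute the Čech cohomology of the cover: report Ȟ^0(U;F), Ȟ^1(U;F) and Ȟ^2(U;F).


Ȟ^0 = Z/5; Ȟ^1 = Z/5; Ȟ^2 = 0

intersection data:
  A1={{x3},{x1,x3},{x2,x3},{x3,x4},{x3,x5},{x1,x3,x5},{x3,x4,x5}} A2={{x1},{x5},{x1,x2},{x1,x3},{x1,x5},{x1,x6},{x2,x5},{x3,x5},{x4,x5},{x5,x6},{x1,x2,x6},{x1,x3,x5},{x2,x5,x6},{x3,x4,x5},{x4,x5,x6}} A3={{x4},{x3,x4},{x4,x5},{x4,x6},{x3,x4,x5},{x4,x5,x6}} A4={{x2},{x1,x2},{x2,x3},{x2,x5},{x2,x6},{x1,x2,x6},{x2,x5,x6}} A5={{x6},{x1,x6},{x2,x6},{x4,x6},{x5,x6},{x1,x2,x6},{x2,x5,x6},{x4,x5,x6}}
  A12={{x1,x3},{x3,x5},{x1,x3,x5},{x3,x4,x5}} A13={{x3,x4},{x3,x4,x5}} A14={{x2,x3}} A23={{x4,x5},{x3,x4,x5},{x4,x5,x6}} A24={{x1,x2},{x2,x5},{x1,x2,x6},{x2,x5,x6}} A25={{x1,x6},{x5,x6},{x1,x2,x6},{x2,x5,x6},{x4,x5,x6}} A35={{x4,x6},{x4,x5,x6}} A45={{x2,x6},{x1,x2,x6},{x2,x5,x6}}
  A123={{x3,x4,x5}} A235={{x4,x5,x6}} A245={{x1,x2,x6},{x2,x5,x6}}
C dims 5,8,3; δ0: rk_F5 4; δ1: rk_F5 3
Ȟ^0 = (5 − 4) − 0 = 1, so Ȟ^0 ≅ Z/5
Ȟ^1 = (8 − 3) − 4 = 1, so Ȟ^1 ≅ Z/5
Ȟ^2 = (3 − 0) − 3 = 0, so Ȟ^2 ≅ 0
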